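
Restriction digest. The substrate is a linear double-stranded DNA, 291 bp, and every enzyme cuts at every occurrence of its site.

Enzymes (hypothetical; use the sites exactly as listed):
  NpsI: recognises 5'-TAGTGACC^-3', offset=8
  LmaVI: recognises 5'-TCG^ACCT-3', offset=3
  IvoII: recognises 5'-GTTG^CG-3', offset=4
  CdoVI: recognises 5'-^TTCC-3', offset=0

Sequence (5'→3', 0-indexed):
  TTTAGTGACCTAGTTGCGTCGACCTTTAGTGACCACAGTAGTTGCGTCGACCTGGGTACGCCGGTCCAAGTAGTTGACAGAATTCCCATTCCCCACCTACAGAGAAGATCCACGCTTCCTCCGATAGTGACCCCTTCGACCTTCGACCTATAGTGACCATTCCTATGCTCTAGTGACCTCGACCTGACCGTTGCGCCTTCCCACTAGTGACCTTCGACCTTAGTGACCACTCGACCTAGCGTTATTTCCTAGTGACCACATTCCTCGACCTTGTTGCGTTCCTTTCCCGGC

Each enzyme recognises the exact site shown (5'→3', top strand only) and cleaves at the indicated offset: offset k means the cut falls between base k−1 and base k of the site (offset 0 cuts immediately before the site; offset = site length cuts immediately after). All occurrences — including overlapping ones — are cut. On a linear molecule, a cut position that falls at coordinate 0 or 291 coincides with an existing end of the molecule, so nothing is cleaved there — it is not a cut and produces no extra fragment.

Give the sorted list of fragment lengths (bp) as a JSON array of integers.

Scan for sites:
  NpsI (TAGTGACC, off=8): starts [2, 26, 124, 150, 170, 204, 220, 249] → cuts [10, 34, 132, 158, 178, 212, 228, 257]
  LmaVI (TCGACCT, off=3): starts [18, 46, 135, 142, 178, 213, 230, 264] → cuts [21, 49, 138, 145, 181, 216, 233, 267]
  IvoII (GTTGCG, off=4): starts [12, 40, 189, 272] → cuts [16, 44, 193, 276]
  CdoVI (TTCC, off=0): starts [82, 88, 115, 159, 197, 245, 260, 278, 283] → cuts [82, 88, 115, 159, 197, 245, 260, 278, 283]

Pooled cuts: [10, 16, 21, 34, 44, 49, 82, 88, 115, 132, 138, 145, 158, 159, 178, 181, 193, 197, 212, 216, 228, 233, 245, 257, 260, 267, 276, 278, 283]

Fragment lengths:
  [0,10): 10 bp
  [10,16): 6 bp
  [16,21): 5 bp
  [21,34): 13 bp
  [34,44): 10 bp
  [44,49): 5 bp
  [49,82): 33 bp
  [82,88): 6 bp
  [88,115): 27 bp
  [115,132): 17 bp
  [132,138): 6 bp
  [138,145): 7 bp
  [145,158): 13 bp
  [158,159): 1 bp
  [159,178): 19 bp
  [178,181): 3 bp
  [181,193): 12 bp
  [193,197): 4 bp
  [197,212): 15 bp
  [212,216): 4 bp
  [216,228): 12 bp
  [228,233): 5 bp
  [233,245): 12 bp
  [245,257): 12 bp
  [257,260): 3 bp
  [260,267): 7 bp
  [267,276): 9 bp
  [276,278): 2 bp
  [278,283): 5 bp
  [283,291): 8 bp

[1,2,3,3,4,4,5,5,5,5,6,6,6,7,7,8,9,10,10,12,12,12,12,13,13,15,17,19,27,33]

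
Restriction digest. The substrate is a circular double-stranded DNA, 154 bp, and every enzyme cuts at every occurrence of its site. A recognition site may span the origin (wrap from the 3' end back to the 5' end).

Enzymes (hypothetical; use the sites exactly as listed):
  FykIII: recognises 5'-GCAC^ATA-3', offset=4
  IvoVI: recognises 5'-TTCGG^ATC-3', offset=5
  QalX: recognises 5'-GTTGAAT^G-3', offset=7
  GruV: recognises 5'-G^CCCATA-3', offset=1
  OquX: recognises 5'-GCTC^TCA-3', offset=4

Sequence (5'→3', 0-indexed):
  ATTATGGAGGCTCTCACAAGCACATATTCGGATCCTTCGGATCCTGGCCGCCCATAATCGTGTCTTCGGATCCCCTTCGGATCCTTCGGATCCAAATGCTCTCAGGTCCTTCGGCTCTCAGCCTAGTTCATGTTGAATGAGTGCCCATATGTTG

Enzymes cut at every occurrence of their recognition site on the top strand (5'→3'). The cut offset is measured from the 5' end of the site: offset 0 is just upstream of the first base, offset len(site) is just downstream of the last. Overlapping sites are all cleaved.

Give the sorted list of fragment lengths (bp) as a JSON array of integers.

Site scan:
  FykIII GCACATA/4: at [19] ⇒ [23]
  IvoVI TTCGGATC/5: at [26, 35, 64, 75, 84] ⇒ [31, 40, 69, 80, 89]
  QalX GTTGAATG/7: at [131] ⇒ [138]
  GruV GCCCATA/1: at [49, 142] ⇒ [50, 143]
  OquX GCTCTCA/4: at [9, 97, 113] ⇒ [13, 101, 117]

Pooled cuts: [13, 23, 31, 40, 50, 69, 80, 89, 101, 117, 138, 143]

Fragment lengths:
  13→23: 10 bp
  23→31: 8 bp
  31→40: 9 bp
  40→50: 10 bp
  50→69: 19 bp
  69→80: 11 bp
  80→89: 9 bp
  89→101: 12 bp
  101→117: 16 bp
  117→138: 21 bp
  138→143: 5 bp
  143→13 (wrap): 154-143+13 = 24 bp

[5,8,9,9,10,10,11,12,16,19,21,24]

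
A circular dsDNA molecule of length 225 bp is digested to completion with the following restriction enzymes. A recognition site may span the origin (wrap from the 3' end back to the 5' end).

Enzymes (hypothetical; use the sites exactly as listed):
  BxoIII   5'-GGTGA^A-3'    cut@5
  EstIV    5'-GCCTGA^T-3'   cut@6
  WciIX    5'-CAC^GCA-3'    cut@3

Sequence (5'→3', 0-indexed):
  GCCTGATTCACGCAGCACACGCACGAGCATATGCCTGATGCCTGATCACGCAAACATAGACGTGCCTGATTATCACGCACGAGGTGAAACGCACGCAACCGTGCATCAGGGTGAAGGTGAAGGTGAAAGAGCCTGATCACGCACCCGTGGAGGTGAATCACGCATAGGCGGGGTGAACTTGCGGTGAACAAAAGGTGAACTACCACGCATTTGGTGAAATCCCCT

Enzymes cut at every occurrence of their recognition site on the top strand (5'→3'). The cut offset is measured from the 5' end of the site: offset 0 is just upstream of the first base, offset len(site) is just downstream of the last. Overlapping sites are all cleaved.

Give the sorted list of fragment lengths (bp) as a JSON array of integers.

Scan for sites:
  BxoIII (GGTGAA, off=5): starts [82, 109, 115, 121, 151, 171, 182, 193, 212] → cuts [87, 114, 120, 126, 156, 176, 187, 198, 217]
  EstIV (GCCTGAT, off=6): starts [0, 32, 39, 63, 130] → cuts [6, 38, 45, 69, 136]
  WciIX (CACGCA, off=3): starts [8, 17, 46, 73, 91, 137, 158, 203] → cuts [11, 20, 49, 76, 94, 140, 161, 206]

All cut coordinates (distinct, sorted): [6, 11, 20, 38, 45, 49, 69, 76, 87, 94, 114, 120, 126, 136, 140, 156, 161, 176, 187, 198, 206, 217]

Fragment lengths:
  6→11: 5 bp
  11→20: 9 bp
  20→38: 18 bp
  38→45: 7 bp
  45→49: 4 bp
  49→69: 20 bp
  69→76: 7 bp
  76→87: 11 bp
  87→94: 7 bp
  94→114: 20 bp
  114→120: 6 bp
  120→126: 6 bp
  126→136: 10 bp
  136→140: 4 bp
  140→156: 16 bp
  156→161: 5 bp
  161→176: 15 bp
  176→187: 11 bp
  187→198: 11 bp
  198→206: 8 bp
  206→217: 11 bp
  217→6 (wrap): 225-217+6 = 14 bp

[4,4,5,5,6,6,7,7,7,8,9,10,11,11,11,11,14,15,16,18,20,20]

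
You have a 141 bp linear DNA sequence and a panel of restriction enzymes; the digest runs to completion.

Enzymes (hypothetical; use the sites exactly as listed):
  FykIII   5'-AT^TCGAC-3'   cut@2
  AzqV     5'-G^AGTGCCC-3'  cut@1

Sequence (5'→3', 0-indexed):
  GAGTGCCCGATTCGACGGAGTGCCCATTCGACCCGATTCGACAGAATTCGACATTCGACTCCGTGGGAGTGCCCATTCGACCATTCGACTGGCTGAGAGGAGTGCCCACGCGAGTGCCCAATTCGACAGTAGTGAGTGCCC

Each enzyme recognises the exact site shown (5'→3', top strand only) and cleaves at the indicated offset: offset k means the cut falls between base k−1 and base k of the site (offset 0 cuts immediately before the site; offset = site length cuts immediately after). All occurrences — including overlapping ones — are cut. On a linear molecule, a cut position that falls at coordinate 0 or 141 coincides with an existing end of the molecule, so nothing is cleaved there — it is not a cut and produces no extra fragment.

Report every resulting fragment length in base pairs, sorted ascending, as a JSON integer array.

[1,7,7,7,8,9,9,10,10,10,10,12,12,13,16]

Site scan:
  FykIII (ATTCGAC, off=2): starts [9, 25, 35, 45, 52, 74, 82, 120] → cuts [11, 27, 37, 47, 54, 76, 84, 122]
  AzqV (GAGTGCCC, off=1): starts [0, 17, 66, 99, 111, 133] → cuts [1, 18, 67, 100, 112, 134]

Pooled cuts: [1, 11, 18, 27, 37, 47, 54, 67, 76, 84, 100, 112, 122, 134]

Fragments:
  [0,1): 1 bp
  [1,11): 10 bp
  [11,18): 7 bp
  [18,27): 9 bp
  [27,37): 10 bp
  [37,47): 10 bp
  [47,54): 7 bp
  [54,67): 13 bp
  [67,76): 9 bp
  [76,84): 8 bp
  [84,100): 16 bp
  [100,112): 12 bp
  [112,122): 10 bp
  [122,134): 12 bp
  [134,141): 7 bp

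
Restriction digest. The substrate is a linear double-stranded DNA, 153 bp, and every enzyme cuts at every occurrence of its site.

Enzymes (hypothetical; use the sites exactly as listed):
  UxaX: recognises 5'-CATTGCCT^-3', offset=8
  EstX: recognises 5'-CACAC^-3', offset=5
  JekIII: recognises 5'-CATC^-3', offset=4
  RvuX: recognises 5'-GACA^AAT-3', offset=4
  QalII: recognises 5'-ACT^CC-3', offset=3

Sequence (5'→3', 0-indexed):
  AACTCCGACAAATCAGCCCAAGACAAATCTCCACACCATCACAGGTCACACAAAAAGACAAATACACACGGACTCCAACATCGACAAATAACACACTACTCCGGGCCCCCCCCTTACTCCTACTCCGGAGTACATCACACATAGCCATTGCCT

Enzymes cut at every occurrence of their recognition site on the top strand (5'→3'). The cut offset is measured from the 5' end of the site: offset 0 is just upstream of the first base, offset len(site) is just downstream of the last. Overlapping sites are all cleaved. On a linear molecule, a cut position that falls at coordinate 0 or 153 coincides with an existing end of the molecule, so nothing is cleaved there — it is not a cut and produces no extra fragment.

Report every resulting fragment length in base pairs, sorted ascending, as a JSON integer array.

Site scan:
  UxaX CATTGCCT/8: at [145] ⇒ [] (position 153 is a terminus of the linear molecule — no cut)
  EstX CACAC/5: at [31, 46, 64, 91, 135] ⇒ [36, 51, 69, 96, 140]
  JekIII CATC/4: at [36, 78, 132] ⇒ [40, 82, 136]
  RvuX GACAAAT/4: at [6, 21, 56, 82] ⇒ [10, 25, 60, 86]
  QalII ACTCC/3: at [1, 71, 97, 115, 121] ⇒ [4, 74, 100, 118, 124]

All cut coordinates (distinct, sorted): [4, 10, 25, 36, 40, 51, 60, 69, 74, 82, 86, 96, 100, 118, 124, 136, 140]

Fragment lengths:
  [0,4): 4 bp
  [4,10): 6 bp
  [10,25): 15 bp
  [25,36): 11 bp
  [36,40): 4 bp
  [40,51): 11 bp
  [51,60): 9 bp
  [60,69): 9 bp
  [69,74): 5 bp
  [74,82): 8 bp
  [82,86): 4 bp
  [86,96): 10 bp
  [96,100): 4 bp
  [100,118): 18 bp
  [118,124): 6 bp
  [124,136): 12 bp
  [136,140): 4 bp
  [140,153): 13 bp

[4,4,4,4,4,5,6,6,8,9,9,10,11,11,12,13,15,18]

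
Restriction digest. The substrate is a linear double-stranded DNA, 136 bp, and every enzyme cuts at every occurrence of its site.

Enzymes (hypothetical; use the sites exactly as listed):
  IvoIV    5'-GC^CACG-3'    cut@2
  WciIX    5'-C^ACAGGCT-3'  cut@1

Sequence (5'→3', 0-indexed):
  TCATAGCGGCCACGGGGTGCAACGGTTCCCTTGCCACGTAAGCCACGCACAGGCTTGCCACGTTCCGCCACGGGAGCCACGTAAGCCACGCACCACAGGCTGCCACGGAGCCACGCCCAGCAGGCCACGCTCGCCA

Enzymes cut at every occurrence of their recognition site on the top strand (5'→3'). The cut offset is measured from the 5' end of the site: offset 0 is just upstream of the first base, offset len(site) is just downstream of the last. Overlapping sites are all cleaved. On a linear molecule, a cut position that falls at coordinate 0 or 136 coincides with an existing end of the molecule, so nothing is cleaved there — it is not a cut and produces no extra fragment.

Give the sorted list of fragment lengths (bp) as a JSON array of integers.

[5,8,8,9,9,9,9,10,10,10,11,14,24]

Scan for sites:
  IvoIV GCCACG/2: at [8, 32, 41, 56, 66, 75, 84, 101, 109, 123] ⇒ [10, 34, 43, 58, 68, 77, 86, 103, 111, 125]
  WciIX CACAGGCT/1: at [47, 93] ⇒ [48, 94]

Pooled cuts: [10, 34, 43, 48, 58, 68, 77, 86, 94, 103, 111, 125]

Fragment lengths:
  [0,10): 10 bp
  [10,34): 24 bp
  [34,43): 9 bp
  [43,48): 5 bp
  [48,58): 10 bp
  [58,68): 10 bp
  [68,77): 9 bp
  [77,86): 9 bp
  [86,94): 8 bp
  [94,103): 9 bp
  [103,111): 8 bp
  [111,125): 14 bp
  [125,136): 11 bp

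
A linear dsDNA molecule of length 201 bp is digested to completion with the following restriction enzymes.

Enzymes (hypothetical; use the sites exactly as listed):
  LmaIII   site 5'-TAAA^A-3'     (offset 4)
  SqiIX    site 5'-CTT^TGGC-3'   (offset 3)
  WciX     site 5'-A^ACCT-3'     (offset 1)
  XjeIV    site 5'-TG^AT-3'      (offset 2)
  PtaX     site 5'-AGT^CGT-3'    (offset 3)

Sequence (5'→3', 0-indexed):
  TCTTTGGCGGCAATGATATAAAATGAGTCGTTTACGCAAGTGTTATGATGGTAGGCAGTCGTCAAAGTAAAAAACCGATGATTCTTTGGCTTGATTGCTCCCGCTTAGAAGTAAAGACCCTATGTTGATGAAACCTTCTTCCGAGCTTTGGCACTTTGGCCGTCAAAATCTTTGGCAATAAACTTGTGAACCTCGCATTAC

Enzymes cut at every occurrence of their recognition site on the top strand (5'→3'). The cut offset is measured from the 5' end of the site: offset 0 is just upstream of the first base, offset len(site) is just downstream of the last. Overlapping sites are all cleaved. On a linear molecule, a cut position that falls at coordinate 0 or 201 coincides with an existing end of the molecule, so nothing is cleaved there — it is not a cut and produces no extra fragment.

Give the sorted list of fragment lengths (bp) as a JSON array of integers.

[4,5,6,6,7,7,8,9,11,12,12,12,16,16,17,19,34]

Per-enzyme occurrences:
  LmaIII TAAAA/4: at [18, 67] ⇒ [22, 71]
  SqiIX CTTTGGC/3: at [1, 83, 145, 153, 169] ⇒ [4, 86, 148, 156, 172]
  WciX AACCT/1: at [131, 188] ⇒ [132, 189]
  XjeIV TGAT/2: at [13, 45, 78, 91, 125] ⇒ [15, 47, 80, 93, 127]
  PtaX AGTCGT/3: at [25, 56] ⇒ [28, 59]

Pooled cuts: [4, 15, 22, 28, 47, 59, 71, 80, 86, 93, 127, 132, 148, 156, 172, 189]

Fragment lengths:
  [0,4): 4 bp
  [4,15): 11 bp
  [15,22): 7 bp
  [22,28): 6 bp
  [28,47): 19 bp
  [47,59): 12 bp
  [59,71): 12 bp
  [71,80): 9 bp
  [80,86): 6 bp
  [86,93): 7 bp
  [93,127): 34 bp
  [127,132): 5 bp
  [132,148): 16 bp
  [148,156): 8 bp
  [156,172): 16 bp
  [172,189): 17 bp
  [189,201): 12 bp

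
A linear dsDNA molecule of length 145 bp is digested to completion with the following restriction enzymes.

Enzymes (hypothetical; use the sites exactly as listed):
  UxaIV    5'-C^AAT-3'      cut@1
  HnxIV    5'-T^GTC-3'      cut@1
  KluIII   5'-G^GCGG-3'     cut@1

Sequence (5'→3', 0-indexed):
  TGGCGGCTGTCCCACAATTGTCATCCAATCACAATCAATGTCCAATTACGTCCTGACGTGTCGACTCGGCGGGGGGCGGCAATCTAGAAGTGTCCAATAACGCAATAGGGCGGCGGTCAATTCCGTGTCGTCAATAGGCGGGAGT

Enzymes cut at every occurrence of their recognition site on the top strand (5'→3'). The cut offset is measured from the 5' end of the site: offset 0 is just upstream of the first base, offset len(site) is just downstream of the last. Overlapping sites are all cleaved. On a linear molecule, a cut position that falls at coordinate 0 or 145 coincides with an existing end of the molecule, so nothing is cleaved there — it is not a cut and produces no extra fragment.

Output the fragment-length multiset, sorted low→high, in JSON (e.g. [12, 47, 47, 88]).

[2,3,3,4,4,4,4,5,5,6,6,6,6,6,7,7,7,8,8,8,9,11,16]

Per-enzyme occurrences:
  UxaIV (CAAT, off=1): starts [14, 25, 31, 35, 42, 79, 94, 102, 117, 131] → cuts [15, 26, 32, 36, 43, 80, 95, 103, 118, 132]
  HnxIV (TGTC, off=1): starts [7, 18, 38, 58, 90, 125] → cuts [8, 19, 39, 59, 91, 126]
  KluIII (GGCGG, off=1): starts [1, 67, 74, 108, 111, 136] → cuts [2, 68, 75, 109, 112, 137]

Pooled cuts: [2, 8, 15, 19, 26, 32, 36, 39, 43, 59, 68, 75, 80, 91, 95, 103, 109, 112, 118, 126, 132, 137]

Fragment lengths:
  [0,2): 2 bp
  [2,8): 6 bp
  [8,15): 7 bp
  [15,19): 4 bp
  [19,26): 7 bp
  [26,32): 6 bp
  [32,36): 4 bp
  [36,39): 3 bp
  [39,43): 4 bp
  [43,59): 16 bp
  [59,68): 9 bp
  [68,75): 7 bp
  [75,80): 5 bp
  [80,91): 11 bp
  [91,95): 4 bp
  [95,103): 8 bp
  [103,109): 6 bp
  [109,112): 3 bp
  [112,118): 6 bp
  [118,126): 8 bp
  [126,132): 6 bp
  [132,137): 5 bp
  [137,145): 8 bp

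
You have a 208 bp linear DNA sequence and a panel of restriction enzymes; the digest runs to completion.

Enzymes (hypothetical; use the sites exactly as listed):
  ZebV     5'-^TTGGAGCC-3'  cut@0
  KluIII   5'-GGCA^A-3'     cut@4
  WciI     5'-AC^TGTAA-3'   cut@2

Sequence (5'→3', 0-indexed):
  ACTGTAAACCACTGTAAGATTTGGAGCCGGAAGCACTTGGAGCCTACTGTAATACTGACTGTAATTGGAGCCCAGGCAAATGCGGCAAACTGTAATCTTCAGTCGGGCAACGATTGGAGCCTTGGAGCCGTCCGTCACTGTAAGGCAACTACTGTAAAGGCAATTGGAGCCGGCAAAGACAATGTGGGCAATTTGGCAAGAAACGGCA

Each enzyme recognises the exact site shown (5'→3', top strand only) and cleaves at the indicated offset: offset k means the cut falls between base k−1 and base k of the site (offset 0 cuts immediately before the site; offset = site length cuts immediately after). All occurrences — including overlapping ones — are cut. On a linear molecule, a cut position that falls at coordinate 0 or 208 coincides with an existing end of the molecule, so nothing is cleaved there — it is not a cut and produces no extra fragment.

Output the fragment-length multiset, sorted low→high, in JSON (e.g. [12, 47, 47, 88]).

[1,2,3,4,5,5,8,8,8,9,9,10,10,10,11,12,12,14,15,16,17,19]

Per-enzyme occurrences:
  ZebV TTGGAGCC/0: at [20, 36, 64, 113, 121, 163] ⇒ [20, 36, 64, 113, 121, 163]
  KluIII GGCAA/4: at [74, 83, 105, 143, 158, 171, 186, 194] ⇒ [78, 87, 109, 147, 162, 175, 190, 198]
  WciI ACTGTAA/2: at [0, 10, 45, 57, 88, 136, 150] ⇒ [2, 12, 47, 59, 90, 138, 152]

All cut coordinates (distinct, sorted): [2, 12, 20, 36, 47, 59, 64, 78, 87, 90, 109, 113, 121, 138, 147, 152, 162, 163, 175, 190, 198]

Fragments:
  [0,2): 2 bp
  [2,12): 10 bp
  [12,20): 8 bp
  [20,36): 16 bp
  [36,47): 11 bp
  [47,59): 12 bp
  [59,64): 5 bp
  [64,78): 14 bp
  [78,87): 9 bp
  [87,90): 3 bp
  [90,109): 19 bp
  [109,113): 4 bp
  [113,121): 8 bp
  [121,138): 17 bp
  [138,147): 9 bp
  [147,152): 5 bp
  [152,162): 10 bp
  [162,163): 1 bp
  [163,175): 12 bp
  [175,190): 15 bp
  [190,198): 8 bp
  [198,208): 10 bp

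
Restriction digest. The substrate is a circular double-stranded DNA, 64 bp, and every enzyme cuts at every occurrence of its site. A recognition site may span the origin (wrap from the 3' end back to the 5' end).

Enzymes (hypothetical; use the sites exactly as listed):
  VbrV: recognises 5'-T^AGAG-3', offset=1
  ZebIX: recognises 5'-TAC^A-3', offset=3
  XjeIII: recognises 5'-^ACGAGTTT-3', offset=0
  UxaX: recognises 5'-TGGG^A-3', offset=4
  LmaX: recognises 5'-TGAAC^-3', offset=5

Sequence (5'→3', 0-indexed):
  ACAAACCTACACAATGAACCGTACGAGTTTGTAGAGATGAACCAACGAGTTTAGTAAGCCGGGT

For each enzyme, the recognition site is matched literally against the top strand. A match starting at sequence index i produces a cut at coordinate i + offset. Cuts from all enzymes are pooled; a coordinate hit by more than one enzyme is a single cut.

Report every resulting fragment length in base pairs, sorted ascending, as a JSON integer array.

Site scan:
  VbrV (TAGAG, off=1): starts [31] → cuts [32]
  ZebIX (TACA, off=3): starts [7, 63] → cuts [2, 10]
  XjeIII (ACGAGTTT, off=0): starts [22, 44] → cuts [22, 44]
  UxaX (TGGGA, off=4): no sites
  LmaX (TGAAC, off=5): starts [14, 37] → cuts [19, 42]

All cut coordinates (distinct, sorted): [2, 10, 19, 22, 32, 42, 44]

Fragment lengths:
  2→10: 8 bp
  10→19: 9 bp
  19→22: 3 bp
  22→32: 10 bp
  32→42: 10 bp
  42→44: 2 bp
  44→2 (wrap): 64-44+2 = 22 bp

[2,3,8,9,10,10,22]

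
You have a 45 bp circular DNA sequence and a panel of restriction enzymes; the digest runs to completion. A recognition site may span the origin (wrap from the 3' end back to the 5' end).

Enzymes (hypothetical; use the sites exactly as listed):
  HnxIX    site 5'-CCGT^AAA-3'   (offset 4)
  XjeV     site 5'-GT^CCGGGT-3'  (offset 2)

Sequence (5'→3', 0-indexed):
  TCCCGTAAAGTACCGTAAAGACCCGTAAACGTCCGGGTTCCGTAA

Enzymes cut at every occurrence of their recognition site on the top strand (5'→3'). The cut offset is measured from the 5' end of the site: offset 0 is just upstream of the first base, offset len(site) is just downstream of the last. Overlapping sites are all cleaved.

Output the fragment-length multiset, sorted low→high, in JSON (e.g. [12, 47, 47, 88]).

[6,10,10,19]

Per-enzyme occurrences:
  HnxIX (CCGTAAA, off=4): starts [2, 12, 22] → cuts [6, 16, 26]
  XjeV (GTCCGGGT, off=2): starts [30] → cuts [32]

All cut coordinates (distinct, sorted): [6, 16, 26, 32]

Fragments:
  6→16: 10 bp
  16→26: 10 bp
  26→32: 6 bp
  32→6 (wrap): 45-32+6 = 19 bp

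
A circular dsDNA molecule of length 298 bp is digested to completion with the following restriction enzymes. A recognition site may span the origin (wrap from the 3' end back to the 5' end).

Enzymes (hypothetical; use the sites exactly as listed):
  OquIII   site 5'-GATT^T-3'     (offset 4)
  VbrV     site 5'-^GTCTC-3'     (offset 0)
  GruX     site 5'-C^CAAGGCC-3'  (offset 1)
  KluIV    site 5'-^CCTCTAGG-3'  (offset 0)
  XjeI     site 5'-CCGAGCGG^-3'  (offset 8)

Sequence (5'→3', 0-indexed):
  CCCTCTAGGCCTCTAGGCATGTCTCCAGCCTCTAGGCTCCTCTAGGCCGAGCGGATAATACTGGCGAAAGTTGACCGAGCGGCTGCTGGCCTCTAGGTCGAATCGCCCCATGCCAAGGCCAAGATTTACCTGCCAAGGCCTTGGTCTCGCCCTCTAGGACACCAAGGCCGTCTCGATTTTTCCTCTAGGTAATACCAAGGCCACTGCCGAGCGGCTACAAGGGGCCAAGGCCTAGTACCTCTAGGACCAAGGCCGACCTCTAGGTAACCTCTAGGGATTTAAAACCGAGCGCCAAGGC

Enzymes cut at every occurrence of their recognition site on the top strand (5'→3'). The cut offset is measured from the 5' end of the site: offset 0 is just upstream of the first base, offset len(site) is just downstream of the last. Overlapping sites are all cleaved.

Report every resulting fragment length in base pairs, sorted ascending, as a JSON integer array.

[3,7,7,7,7,7,8,8,9,9,10,10,10,11,11,11,12,12,12,13,13,14,16,19,24,28]

Site scan:
  OquIII (GATTT, off=4): starts [122, 174, 275] → cuts [126, 178, 279]
  VbrV (GTCTC, off=0): starts [20, 143, 169] → cuts [20, 143, 169]
  GruX (CCAAGGCC, off=1): starts [112, 132, 161, 194, 224, 246, 291] → cuts [113, 133, 162, 195, 225, 247, 292]
  KluIV (CCTCTAGG, off=0): starts [1, 9, 28, 38, 89, 150, 181, 237, 256, 267] → cuts [1, 9, 28, 38, 89, 150, 181, 237, 256, 267]
  XjeI (CCGAGCGG, off=8): starts [46, 74, 206] → cuts [54, 82, 214]

All cut coordinates (distinct, sorted): [1, 9, 20, 28, 38, 54, 82, 89, 113, 126, 133, 143, 150, 162, 169, 178, 181, 195, 214, 225, 237, 247, 256, 267, 279, 292]

Fragment lengths:
  1→9: 8 bp
  9→20: 11 bp
  20→28: 8 bp
  28→38: 10 bp
  38→54: 16 bp
  54→82: 28 bp
  82→89: 7 bp
  89→113: 24 bp
  113→126: 13 bp
  126→133: 7 bp
  133→143: 10 bp
  143→150: 7 bp
  150→162: 12 bp
  162→169: 7 bp
  169→178: 9 bp
  178→181: 3 bp
  181→195: 14 bp
  195→214: 19 bp
  214→225: 11 bp
  225→237: 12 bp
  237→247: 10 bp
  247→256: 9 bp
  256→267: 11 bp
  267→279: 12 bp
  279→292: 13 bp
  292→1 (wrap): 298-292+1 = 7 bp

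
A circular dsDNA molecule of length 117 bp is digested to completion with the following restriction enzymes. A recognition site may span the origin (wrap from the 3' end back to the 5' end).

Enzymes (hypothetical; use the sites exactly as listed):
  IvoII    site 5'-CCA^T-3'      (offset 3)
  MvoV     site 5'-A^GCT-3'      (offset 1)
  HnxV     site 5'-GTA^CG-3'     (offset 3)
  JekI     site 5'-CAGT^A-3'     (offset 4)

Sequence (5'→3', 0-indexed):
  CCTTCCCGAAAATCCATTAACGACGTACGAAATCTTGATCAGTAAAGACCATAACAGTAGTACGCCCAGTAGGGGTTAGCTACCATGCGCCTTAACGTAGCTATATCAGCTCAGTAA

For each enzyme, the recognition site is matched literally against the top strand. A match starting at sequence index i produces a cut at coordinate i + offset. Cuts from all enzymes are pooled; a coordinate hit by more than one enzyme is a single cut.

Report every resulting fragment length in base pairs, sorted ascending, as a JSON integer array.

Per-enzyme occurrences:
  IvoII CCAT/3: at [13, 48, 82] ⇒ [16, 51, 85]
  MvoV AGCT/1: at [77, 98, 107] ⇒ [78, 99, 108]
  HnxV GTACG/3: at [24, 59] ⇒ [27, 62]
  JekI CAGTA/4: at [39, 54, 66, 111] ⇒ [43, 58, 70, 115]

Pooled cuts: [16, 27, 43, 51, 58, 62, 70, 78, 85, 99, 108, 115]

Fragment lengths:
  16→27: 11 bp
  27→43: 16 bp
  43→51: 8 bp
  51→58: 7 bp
  58→62: 4 bp
  62→70: 8 bp
  70→78: 8 bp
  78→85: 7 bp
  85→99: 14 bp
  99→108: 9 bp
  108→115: 7 bp
  115→16 (wrap): 117-115+16 = 18 bp

[4,7,7,7,8,8,8,9,11,14,16,18]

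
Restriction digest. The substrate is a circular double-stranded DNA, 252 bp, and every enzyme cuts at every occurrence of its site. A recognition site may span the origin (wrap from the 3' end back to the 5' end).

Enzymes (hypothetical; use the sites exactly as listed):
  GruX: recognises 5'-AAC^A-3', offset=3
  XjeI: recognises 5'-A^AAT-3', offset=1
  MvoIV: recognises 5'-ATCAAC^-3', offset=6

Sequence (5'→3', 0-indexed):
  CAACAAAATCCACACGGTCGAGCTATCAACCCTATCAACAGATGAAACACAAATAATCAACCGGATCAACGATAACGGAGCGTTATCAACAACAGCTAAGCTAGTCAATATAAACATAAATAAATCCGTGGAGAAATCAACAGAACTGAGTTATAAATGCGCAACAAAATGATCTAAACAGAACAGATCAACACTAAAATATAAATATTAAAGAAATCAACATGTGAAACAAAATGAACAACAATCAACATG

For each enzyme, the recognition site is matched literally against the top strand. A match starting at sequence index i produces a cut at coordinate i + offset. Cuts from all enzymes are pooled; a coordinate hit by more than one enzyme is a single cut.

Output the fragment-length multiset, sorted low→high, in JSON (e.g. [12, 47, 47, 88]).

[2,2,2,3,3,3,3,4,5,5,6,7,7,7,7,7,8,9,9,9,9,10,10,11,12,12,14,20,22,24]

Per-enzyme occurrences:
  GruX AACA/3: at [1, 36, 45, 87, 90, 112, 138, 162, 176, 181, 189, 218, 227, 236, 239, 246] ⇒ [4, 39, 48, 90, 93, 115, 141, 165, 179, 184, 192, 221, 230, 239, 242, 249]
  XjeI AAAT/1: at [5, 50, 117, 121, 133, 154, 166, 196, 202, 213, 231] ⇒ [6, 51, 118, 122, 134, 155, 167, 197, 203, 214, 232]
  MvoIV ATCAAC/6: at [24, 33, 55, 64, 84, 135, 186, 215, 243] ⇒ [30, 39, 61, 70, 90, 141, 192, 221, 249]

All cut coordinates (distinct, sorted): [4, 6, 30, 39, 48, 51, 61, 70, 90, 93, 115, 118, 122, 134, 141, 155, 165, 167, 179, 184, 192, 197, 203, 214, 221, 230, 232, 239, 242, 249]

Fragments:
  4→6: 2 bp
  6→30: 24 bp
  30→39: 9 bp
  39→48: 9 bp
  48→51: 3 bp
  51→61: 10 bp
  61→70: 9 bp
  70→90: 20 bp
  90→93: 3 bp
  93→115: 22 bp
  115→118: 3 bp
  118→122: 4 bp
  122→134: 12 bp
  134→141: 7 bp
  141→155: 14 bp
  155→165: 10 bp
  165→167: 2 bp
  167→179: 12 bp
  179→184: 5 bp
  184→192: 8 bp
  192→197: 5 bp
  197→203: 6 bp
  203→214: 11 bp
  214→221: 7 bp
  221→230: 9 bp
  230→232: 2 bp
  232→239: 7 bp
  239→242: 3 bp
  242→249: 7 bp
  249→4 (wrap): 252-249+4 = 7 bp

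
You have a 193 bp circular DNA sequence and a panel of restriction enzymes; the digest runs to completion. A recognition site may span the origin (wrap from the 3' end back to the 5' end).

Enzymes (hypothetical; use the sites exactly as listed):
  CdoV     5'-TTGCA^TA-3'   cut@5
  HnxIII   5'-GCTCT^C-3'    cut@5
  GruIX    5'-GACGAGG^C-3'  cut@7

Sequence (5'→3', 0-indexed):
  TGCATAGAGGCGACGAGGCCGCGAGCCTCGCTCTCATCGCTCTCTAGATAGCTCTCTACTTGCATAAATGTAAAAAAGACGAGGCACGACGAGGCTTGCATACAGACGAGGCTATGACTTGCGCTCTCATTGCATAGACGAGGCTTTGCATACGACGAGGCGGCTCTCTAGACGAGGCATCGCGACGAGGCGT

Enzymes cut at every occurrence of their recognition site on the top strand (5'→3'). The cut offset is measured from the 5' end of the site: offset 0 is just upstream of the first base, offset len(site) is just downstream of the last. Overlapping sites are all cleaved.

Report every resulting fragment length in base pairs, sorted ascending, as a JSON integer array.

[6,7,7,7,7,9,9,9,10,10,10,11,12,13,14,16,16,20]

Site scan:
  CdoV (TTGCATA, off=5): starts [59, 95, 129, 145, 192] → cuts [4, 64, 100, 134, 150]
  HnxIII (GCTCTC, off=5): starts [29, 38, 50, 122, 162] → cuts [34, 43, 55, 127, 167]
  GruIX (GACGAGGC, off=7): starts [11, 77, 87, 104, 136, 153, 170, 183] → cuts [18, 84, 94, 111, 143, 160, 177, 190]

Pooled cuts: [4, 18, 34, 43, 55, 64, 84, 94, 100, 111, 127, 134, 143, 150, 160, 167, 177, 190]

Fragments:
  4→18: 14 bp
  18→34: 16 bp
  34→43: 9 bp
  43→55: 12 bp
  55→64: 9 bp
  64→84: 20 bp
  84→94: 10 bp
  94→100: 6 bp
  100→111: 11 bp
  111→127: 16 bp
  127→134: 7 bp
  134→143: 9 bp
  143→150: 7 bp
  150→160: 10 bp
  160→167: 7 bp
  167→177: 10 bp
  177→190: 13 bp
  190→4 (wrap): 193-190+4 = 7 bp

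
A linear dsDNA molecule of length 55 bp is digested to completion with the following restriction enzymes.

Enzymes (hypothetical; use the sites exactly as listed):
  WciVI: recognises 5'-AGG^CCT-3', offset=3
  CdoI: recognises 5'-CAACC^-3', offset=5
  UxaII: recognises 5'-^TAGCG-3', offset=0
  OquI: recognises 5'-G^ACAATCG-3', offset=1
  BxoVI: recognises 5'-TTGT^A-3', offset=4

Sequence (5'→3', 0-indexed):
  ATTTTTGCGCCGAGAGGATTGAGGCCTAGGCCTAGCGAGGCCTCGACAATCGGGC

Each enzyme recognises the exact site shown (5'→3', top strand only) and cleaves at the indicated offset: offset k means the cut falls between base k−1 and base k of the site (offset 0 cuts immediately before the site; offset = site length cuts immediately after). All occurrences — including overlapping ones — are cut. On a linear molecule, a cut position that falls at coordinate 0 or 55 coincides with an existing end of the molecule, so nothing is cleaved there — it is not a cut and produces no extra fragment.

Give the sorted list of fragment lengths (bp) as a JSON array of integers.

[2,5,6,8,10,24]

Scan for sites:
  WciVI (AGGCCT, off=3): starts [21, 27, 37] → cuts [24, 30, 40]
  CdoI (CAACC, off=5): no sites
  UxaII (TAGCG, off=0): starts [32] → cuts [32]
  OquI (GACAATCG, off=1): starts [44] → cuts [45]
  BxoVI (TTGTA, off=4): no sites

All cut coordinates (distinct, sorted): [24, 30, 32, 40, 45]

Fragment lengths:
  [0,24): 24 bp
  [24,30): 6 bp
  [30,32): 2 bp
  [32,40): 8 bp
  [40,45): 5 bp
  [45,55): 10 bp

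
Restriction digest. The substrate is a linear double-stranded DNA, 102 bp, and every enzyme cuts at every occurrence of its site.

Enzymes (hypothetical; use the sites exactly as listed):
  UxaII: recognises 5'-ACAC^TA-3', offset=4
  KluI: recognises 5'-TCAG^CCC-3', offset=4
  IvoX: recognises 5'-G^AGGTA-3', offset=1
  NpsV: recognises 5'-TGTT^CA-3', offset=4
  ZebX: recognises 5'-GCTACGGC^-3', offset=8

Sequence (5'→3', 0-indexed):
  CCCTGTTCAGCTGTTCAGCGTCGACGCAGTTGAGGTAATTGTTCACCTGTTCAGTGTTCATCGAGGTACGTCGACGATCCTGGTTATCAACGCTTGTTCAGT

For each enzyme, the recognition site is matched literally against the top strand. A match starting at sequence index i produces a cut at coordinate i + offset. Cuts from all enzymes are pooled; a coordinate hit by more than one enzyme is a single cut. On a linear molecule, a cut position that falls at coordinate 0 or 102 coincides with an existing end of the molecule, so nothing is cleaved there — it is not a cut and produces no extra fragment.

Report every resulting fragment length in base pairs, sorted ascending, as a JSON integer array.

Site scan:
  UxaII (ACACTA, off=4): no sites
  KluI (TCAGCCC, off=4): no sites
  IvoX GAGGTA/1: at [31, 62] ⇒ [32, 63]
  NpsV TGTTCA/4: at [3, 11, 39, 47, 54, 94] ⇒ [7, 15, 43, 51, 58, 98]
  ZebX (GCTACGGC, off=8): no sites

All cut coordinates (distinct, sorted): [7, 15, 32, 43, 51, 58, 63, 98]

Fragments:
  [0,7): 7 bp
  [7,15): 8 bp
  [15,32): 17 bp
  [32,43): 11 bp
  [43,51): 8 bp
  [51,58): 7 bp
  [58,63): 5 bp
  [63,98): 35 bp
  [98,102): 4 bp

[4,5,7,7,8,8,11,17,35]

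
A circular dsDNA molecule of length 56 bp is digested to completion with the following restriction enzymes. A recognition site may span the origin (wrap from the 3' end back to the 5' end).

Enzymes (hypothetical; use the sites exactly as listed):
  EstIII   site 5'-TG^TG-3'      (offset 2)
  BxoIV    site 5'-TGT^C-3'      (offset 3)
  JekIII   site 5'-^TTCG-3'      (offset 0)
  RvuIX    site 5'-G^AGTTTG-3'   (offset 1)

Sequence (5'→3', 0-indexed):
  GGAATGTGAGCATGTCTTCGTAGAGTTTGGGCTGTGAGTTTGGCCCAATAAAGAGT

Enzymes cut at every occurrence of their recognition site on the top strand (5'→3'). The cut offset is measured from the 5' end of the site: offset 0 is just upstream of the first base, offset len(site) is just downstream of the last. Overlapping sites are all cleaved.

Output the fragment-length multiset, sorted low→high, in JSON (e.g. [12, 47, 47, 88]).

Site scan:
  EstIII TGTG/2: at [4, 32] ⇒ [6, 34]
  BxoIV TGTC/3: at [12] ⇒ [15]
  JekIII TTCG/0: at [16] ⇒ [16]
  RvuIX GAGTTTG/1: at [22, 35] ⇒ [23, 36]

Pooled cuts: [6, 15, 16, 23, 34, 36]

Fragments:
  6→15: 9 bp
  15→16: 1 bp
  16→23: 7 bp
  23→34: 11 bp
  34→36: 2 bp
  36→6 (wrap): 56-36+6 = 26 bp

[1,2,7,9,11,26]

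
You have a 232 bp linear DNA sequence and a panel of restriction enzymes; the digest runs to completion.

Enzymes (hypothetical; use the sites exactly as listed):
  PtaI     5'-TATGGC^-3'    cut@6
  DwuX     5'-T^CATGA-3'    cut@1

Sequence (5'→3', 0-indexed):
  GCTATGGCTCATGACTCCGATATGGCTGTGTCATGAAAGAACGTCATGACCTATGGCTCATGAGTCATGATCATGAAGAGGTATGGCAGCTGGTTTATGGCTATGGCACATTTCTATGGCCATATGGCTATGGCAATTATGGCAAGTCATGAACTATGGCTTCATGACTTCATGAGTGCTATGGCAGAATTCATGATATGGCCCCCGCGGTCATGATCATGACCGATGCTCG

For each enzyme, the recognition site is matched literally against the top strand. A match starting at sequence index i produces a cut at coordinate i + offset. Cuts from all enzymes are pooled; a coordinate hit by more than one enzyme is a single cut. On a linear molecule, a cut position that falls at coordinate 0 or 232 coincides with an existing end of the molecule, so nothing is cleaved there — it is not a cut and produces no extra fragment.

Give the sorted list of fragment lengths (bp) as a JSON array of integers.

Scan for sites:
  PtaI (TATGGC, off=6): starts [2, 20, 51, 81, 95, 101, 114, 122, 128, 137, 154, 179, 196] → cuts [8, 26, 57, 87, 101, 107, 120, 128, 134, 143, 160, 185, 202]
  DwuX (TCATGA, off=1): starts [8, 30, 43, 57, 64, 70, 146, 161, 169, 190, 210, 216] → cuts [9, 31, 44, 58, 65, 71, 147, 162, 170, 191, 211, 217]

Pooled cuts: [8, 9, 26, 31, 44, 57, 58, 65, 71, 87, 101, 107, 120, 128, 134, 143, 147, 160, 162, 170, 185, 191, 202, 211, 217]

Fragment lengths:
  [0,8): 8 bp
  [8,9): 1 bp
  [9,26): 17 bp
  [26,31): 5 bp
  [31,44): 13 bp
  [44,57): 13 bp
  [57,58): 1 bp
  [58,65): 7 bp
  [65,71): 6 bp
  [71,87): 16 bp
  [87,101): 14 bp
  [101,107): 6 bp
  [107,120): 13 bp
  [120,128): 8 bp
  [128,134): 6 bp
  [134,143): 9 bp
  [143,147): 4 bp
  [147,160): 13 bp
  [160,162): 2 bp
  [162,170): 8 bp
  [170,185): 15 bp
  [185,191): 6 bp
  [191,202): 11 bp
  [202,211): 9 bp
  [211,217): 6 bp
  [217,232): 15 bp

[1,1,2,4,5,6,6,6,6,6,7,8,8,8,9,9,11,13,13,13,13,14,15,15,16,17]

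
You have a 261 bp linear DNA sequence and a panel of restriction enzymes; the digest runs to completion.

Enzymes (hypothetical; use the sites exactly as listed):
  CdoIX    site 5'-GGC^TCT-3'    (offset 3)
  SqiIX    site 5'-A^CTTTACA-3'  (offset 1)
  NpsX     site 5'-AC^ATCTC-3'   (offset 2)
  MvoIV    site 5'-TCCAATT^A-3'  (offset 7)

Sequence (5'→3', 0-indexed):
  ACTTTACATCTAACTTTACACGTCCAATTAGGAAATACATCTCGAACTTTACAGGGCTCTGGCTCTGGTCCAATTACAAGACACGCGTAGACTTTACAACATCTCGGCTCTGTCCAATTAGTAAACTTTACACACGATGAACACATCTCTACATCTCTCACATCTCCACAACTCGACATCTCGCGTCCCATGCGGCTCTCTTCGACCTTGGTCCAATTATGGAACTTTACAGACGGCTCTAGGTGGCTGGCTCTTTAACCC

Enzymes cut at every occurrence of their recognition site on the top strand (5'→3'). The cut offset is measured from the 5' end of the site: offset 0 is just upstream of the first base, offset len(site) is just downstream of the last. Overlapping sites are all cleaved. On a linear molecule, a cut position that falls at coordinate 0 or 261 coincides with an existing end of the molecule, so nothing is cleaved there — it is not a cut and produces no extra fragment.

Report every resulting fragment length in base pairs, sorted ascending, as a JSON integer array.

Scan for sites:
  CdoIX (GGCTCT, off=3): starts [54, 60, 105, 193, 234, 248] → cuts [57, 63, 108, 196, 237, 251]
  SqiIX (ACTTTACA, off=1): starts [0, 12, 45, 90, 124, 223] → cuts [1, 13, 46, 91, 125, 224]
  NpsX (ACATCTC, off=2): starts [36, 98, 142, 150, 159, 175] → cuts [38, 100, 144, 152, 161, 177]
  MvoIV (TCCAATTA, off=7): starts [22, 68, 112, 211] → cuts [29, 75, 119, 218]

Pooled cuts: [1, 13, 29, 38, 46, 57, 63, 75, 91, 100, 108, 119, 125, 144, 152, 161, 177, 196, 218, 224, 237, 251]

Fragment lengths:
  [0,1): 1 bp
  [1,13): 12 bp
  [13,29): 16 bp
  [29,38): 9 bp
  [38,46): 8 bp
  [46,57): 11 bp
  [57,63): 6 bp
  [63,75): 12 bp
  [75,91): 16 bp
  [91,100): 9 bp
  [100,108): 8 bp
  [108,119): 11 bp
  [119,125): 6 bp
  [125,144): 19 bp
  [144,152): 8 bp
  [152,161): 9 bp
  [161,177): 16 bp
  [177,196): 19 bp
  [196,218): 22 bp
  [218,224): 6 bp
  [224,237): 13 bp
  [237,251): 14 bp
  [251,261): 10 bp

[1,6,6,6,8,8,8,9,9,9,10,11,11,12,12,13,14,16,16,16,19,19,22]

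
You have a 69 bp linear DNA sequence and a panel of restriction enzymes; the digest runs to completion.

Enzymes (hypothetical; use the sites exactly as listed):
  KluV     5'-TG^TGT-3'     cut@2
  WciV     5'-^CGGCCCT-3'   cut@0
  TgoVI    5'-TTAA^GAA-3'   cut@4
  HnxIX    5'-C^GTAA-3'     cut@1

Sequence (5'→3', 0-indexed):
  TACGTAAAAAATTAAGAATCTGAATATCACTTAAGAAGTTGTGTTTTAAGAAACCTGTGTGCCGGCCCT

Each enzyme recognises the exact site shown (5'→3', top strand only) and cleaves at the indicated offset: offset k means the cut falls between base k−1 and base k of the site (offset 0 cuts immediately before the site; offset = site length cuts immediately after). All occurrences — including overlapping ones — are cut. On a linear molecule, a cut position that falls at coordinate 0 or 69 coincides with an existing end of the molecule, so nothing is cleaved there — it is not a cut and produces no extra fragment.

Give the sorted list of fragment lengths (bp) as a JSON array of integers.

Site scan:
  KluV (TGTGT, off=2): starts [39, 55] → cuts [41, 57]
  WciV (CGGCCCT, off=0): starts [62] → cuts [62]
  TgoVI (TTAAGAA, off=4): starts [11, 30, 45] → cuts [15, 34, 49]
  HnxIX (CGTAA, off=1): starts [2] → cuts [3]

Pooled cuts: [3, 15, 34, 41, 49, 57, 62]

Fragment lengths:
  [0,3): 3 bp
  [3,15): 12 bp
  [15,34): 19 bp
  [34,41): 7 bp
  [41,49): 8 bp
  [49,57): 8 bp
  [57,62): 5 bp
  [62,69): 7 bp

[3,5,7,7,8,8,12,19]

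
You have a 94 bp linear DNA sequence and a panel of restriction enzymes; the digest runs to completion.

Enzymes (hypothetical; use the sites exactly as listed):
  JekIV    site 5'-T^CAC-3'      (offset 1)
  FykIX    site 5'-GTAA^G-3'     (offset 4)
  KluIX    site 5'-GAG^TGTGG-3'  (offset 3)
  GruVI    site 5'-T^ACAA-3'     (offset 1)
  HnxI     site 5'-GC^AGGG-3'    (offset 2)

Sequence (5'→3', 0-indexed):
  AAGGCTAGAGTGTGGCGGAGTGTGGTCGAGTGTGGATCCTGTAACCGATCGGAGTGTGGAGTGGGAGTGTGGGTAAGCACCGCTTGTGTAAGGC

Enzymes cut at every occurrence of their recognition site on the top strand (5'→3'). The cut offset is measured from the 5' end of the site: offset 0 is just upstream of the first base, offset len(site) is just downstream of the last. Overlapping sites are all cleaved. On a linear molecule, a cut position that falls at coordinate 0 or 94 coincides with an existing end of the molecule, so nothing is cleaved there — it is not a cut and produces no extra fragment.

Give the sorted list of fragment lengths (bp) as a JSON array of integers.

Site scan:
  JekIV (TCAC, off=1): no sites
  FykIX (GTAAG, off=4): starts [72, 87] → cuts [76, 91]
  KluIX (GAGTGTGG, off=3): starts [7, 17, 27, 51, 64] → cuts [10, 20, 30, 54, 67]
  GruVI (TACAA, off=1): no sites
  HnxI (GCAGGG, off=2): no sites

All cut coordinates (distinct, sorted): [10, 20, 30, 54, 67, 76, 91]

Fragments:
  [0,10): 10 bp
  [10,20): 10 bp
  [20,30): 10 bp
  [30,54): 24 bp
  [54,67): 13 bp
  [67,76): 9 bp
  [76,91): 15 bp
  [91,94): 3 bp

[3,9,10,10,10,13,15,24]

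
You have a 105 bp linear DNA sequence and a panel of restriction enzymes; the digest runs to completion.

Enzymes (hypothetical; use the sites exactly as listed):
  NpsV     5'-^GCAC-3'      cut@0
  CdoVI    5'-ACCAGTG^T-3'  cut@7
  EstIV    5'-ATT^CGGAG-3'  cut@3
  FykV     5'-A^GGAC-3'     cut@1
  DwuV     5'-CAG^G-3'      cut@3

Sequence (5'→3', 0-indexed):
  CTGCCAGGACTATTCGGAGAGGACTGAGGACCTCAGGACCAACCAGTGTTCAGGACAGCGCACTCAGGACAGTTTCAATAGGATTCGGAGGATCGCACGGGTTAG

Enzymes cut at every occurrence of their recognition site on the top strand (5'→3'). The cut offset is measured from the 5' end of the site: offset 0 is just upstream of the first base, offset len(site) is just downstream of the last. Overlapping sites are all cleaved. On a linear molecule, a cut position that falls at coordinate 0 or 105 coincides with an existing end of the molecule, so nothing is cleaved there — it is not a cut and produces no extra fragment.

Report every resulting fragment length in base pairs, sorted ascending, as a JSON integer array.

[1,1,1,1,4,6,6,6,7,7,7,8,9,11,12,18]

Per-enzyme occurrences:
  NpsV GCAC/0: at [59, 94] ⇒ [59, 94]
  CdoVI ACCAGTGT/7: at [41] ⇒ [48]
  EstIV ATTCGGAG/3: at [11, 82] ⇒ [14, 85]
  FykV AGGAC/1: at [5, 19, 26, 34, 51, 65] ⇒ [6, 20, 27, 35, 52, 66]
  DwuV CAGG/3: at [4, 33, 50, 64] ⇒ [7, 36, 53, 67]

Pooled cuts: [6, 7, 14, 20, 27, 35, 36, 48, 52, 53, 59, 66, 67, 85, 94]

Fragment lengths:
  [0,6): 6 bp
  [6,7): 1 bp
  [7,14): 7 bp
  [14,20): 6 bp
  [20,27): 7 bp
  [27,35): 8 bp
  [35,36): 1 bp
  [36,48): 12 bp
  [48,52): 4 bp
  [52,53): 1 bp
  [53,59): 6 bp
  [59,66): 7 bp
  [66,67): 1 bp
  [67,85): 18 bp
  [85,94): 9 bp
  [94,105): 11 bp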